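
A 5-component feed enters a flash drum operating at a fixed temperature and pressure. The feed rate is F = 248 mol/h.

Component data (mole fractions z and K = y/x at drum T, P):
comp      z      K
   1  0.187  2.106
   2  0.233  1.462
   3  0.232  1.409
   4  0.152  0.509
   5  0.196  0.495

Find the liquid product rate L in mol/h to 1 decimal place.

L = 70.8 mol/h

Rachford–Rice: g(β) = Σ zᵢ(Kᵢ−1)/(1+β(Kᵢ−1)) = 0.
Feasibility: ΣzᵢKᵢ = 1.236, Σzᵢ/Kᵢ = 1.107 — both > 1, two phases present.
Iterate (Newton) starting at β = 0.53:
  β = 0.530: g = 0.0588, g' = -0.309 → β = 0.720
  β = 0.720: g = -0.0018, g' = -0.333 → β = 0.715
Converged at β = 0.715.
Then V = β·F = 0.7147·248 = 177.2 mol/h and L = F − V = 70.8 mol/h.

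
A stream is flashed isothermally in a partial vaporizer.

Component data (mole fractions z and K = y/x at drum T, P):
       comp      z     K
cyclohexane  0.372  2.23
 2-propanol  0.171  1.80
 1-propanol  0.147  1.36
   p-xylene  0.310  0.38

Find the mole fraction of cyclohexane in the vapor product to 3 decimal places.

y_cyclohexane = 0.429

Rachford–Rice: g(β) = Σ zᵢ(Kᵢ−1)/(1+β(Kᵢ−1)) = 0.
g(0) = ΣzᵢKᵢ − 1 = 0.455 and g(1) = 1 − Σzᵢ/Kᵢ = -0.186, so a root lies in (0, 1).
Iterate (Newton) starting at β = 0.5:
  β = 0.500: g = 0.1473, g' = -0.536 → β = 0.775
  β = 0.775: g = -0.0099, g' = -0.642 → β = 0.760
  β = 0.760: g = -0.0001, g' = -0.630 → β = 0.759
Converged at β = 0.759.
Compositions from xᵢ = zᵢ/(1+β(Kᵢ−1)), yᵢ = Kᵢxᵢ:
  cyclohexane: x = 0.192, y = 0.429
  2-propanol: x = 0.106, y = 0.191
  1-propanol: x = 0.115, y = 0.157
  p-xylene: x = 0.586, y = 0.223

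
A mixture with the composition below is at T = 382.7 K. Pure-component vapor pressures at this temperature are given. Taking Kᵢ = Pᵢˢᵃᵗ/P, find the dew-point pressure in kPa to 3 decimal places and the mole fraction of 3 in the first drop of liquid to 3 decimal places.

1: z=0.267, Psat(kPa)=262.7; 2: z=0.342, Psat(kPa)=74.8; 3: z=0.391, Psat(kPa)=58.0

At the dew point ψ → 1, so Σzᵢ/Kᵢ = 1 with Kᵢ = Pᵢˢᵃᵗ/P ⇒ 1/P = Σzᵢ/Pᵢˢᵃᵗ.
1/P = 0.267/262.7 + 0.342/74.8 + 0.391/58.0 = 0.012330 ⇒ P = 81.103 kPa
xᵢ = zᵢP/Pᵢˢᵃᵗ ⇒ x_3 = 0.391·81.103/58.0 = 0.547

Pdew = 81.103 kPa, x_3 = 0.547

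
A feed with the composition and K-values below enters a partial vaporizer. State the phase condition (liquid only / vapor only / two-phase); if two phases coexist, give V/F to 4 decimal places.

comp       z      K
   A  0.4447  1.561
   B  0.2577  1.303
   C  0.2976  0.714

vapor only

ΣzᵢKᵢ = 1.2424; Σzᵢ/Kᵢ = 0.8995.
Since Σzᵢ/Kᵢ < 1 the mixture is above its dew point — single vapor phase.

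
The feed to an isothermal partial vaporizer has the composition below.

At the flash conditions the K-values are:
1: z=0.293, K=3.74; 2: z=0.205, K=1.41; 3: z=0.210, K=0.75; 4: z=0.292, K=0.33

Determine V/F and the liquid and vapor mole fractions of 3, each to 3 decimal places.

V/F = 0.575, x_3 = 0.245, y_3 = 0.184

Newton–Raphson from V/F = 0.5:
  V/F = 0.500: g = 0.0543, g' = -0.729 → V/F = 0.574
  V/F = 0.574: g = 0.0005, g' = -0.719 → V/F = 0.575
Converged at V/F = 0.575.
Compositions from xᵢ = zᵢ/(1+V/F(Kᵢ−1)), yᵢ = Kᵢxᵢ:
  1: x = 0.114, y = 0.425
  2: x = 0.166, y = 0.234
  3: x = 0.245, y = 0.184
  4: x = 0.475, y = 0.157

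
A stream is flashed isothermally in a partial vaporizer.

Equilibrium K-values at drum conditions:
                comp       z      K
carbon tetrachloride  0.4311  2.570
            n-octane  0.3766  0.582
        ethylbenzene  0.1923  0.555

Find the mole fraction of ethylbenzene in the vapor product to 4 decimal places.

Let β = V/F and solve Σ zᵢ(Kᵢ−1)/(1+β(Kᵢ−1)) = 0.
Feasibility: ΣzᵢKᵢ = 1.4338, Σzᵢ/Kᵢ = 1.1613 — both > 1, two phases present.
Iterate (Newton) starting at β = 0.61:
  β = 0.6100: g = 0.01697, g' = -0.4676 → β = 0.6463
  β = 0.6463: g = 0.00014, g' = -0.4604 → β = 0.6466
Converged at β = 0.6466.
Compositions from xᵢ = zᵢ/(1+β(Kᵢ−1)), yᵢ = Kᵢxᵢ:
  carbon tetrachloride: x = 0.2139, y = 0.5498
  n-octane: x = 0.5161, y = 0.3004
  ethylbenzene: x = 0.2700, y = 0.1498

y_ethylbenzene = 0.1498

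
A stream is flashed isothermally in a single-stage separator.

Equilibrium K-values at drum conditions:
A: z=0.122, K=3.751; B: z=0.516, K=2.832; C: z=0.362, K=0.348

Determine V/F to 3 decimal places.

Rachford–Rice: g(V/F) = Σ zᵢ(Kᵢ−1)/(1+V/F(Kᵢ−1)) = 0.
Feasibility: ΣzᵢKᵢ = 2.045, Σzᵢ/Kᵢ = 1.255 — both > 1, two phases present.
Newton iteration, V/F⁰ = 0.38:
  V/F = 0.380: g = 0.4077, g' = -1.095 → V/F = 0.752
  V/F = 0.752: g = 0.0435, g' = -0.997 → V/F = 0.796
  V/F = 0.796: g = -0.0009, g' = -1.042 → V/F = 0.795
Converged at V/F = 0.795.

V/F = 0.795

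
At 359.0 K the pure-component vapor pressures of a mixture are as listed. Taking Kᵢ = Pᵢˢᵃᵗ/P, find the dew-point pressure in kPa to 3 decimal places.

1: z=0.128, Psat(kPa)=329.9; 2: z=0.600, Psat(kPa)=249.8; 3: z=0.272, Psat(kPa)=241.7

Pdew = 255.410 kPa

At the dew point ψ → 1, so Σzᵢ/Kᵢ = 1 with Kᵢ = Pᵢˢᵃᵗ/P ⇒ 1/P = Σzᵢ/Pᵢˢᵃᵗ.
1/P = 0.128/329.9 + 0.600/249.8 + 0.272/241.7 = 0.003915 ⇒ P = 255.410 kPa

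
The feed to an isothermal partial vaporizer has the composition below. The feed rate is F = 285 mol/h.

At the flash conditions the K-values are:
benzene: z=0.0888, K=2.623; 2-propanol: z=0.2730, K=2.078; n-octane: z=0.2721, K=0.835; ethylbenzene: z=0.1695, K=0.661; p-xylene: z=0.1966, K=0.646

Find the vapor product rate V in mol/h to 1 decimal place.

Rachford–Rice: g(β) = Σ zᵢ(Kᵢ−1)/(1+β(Kᵢ−1)) = 0.
Feasibility: ΣzᵢKᵢ = 1.2665, Σzᵢ/Kᵢ = 1.0519 — both > 1, two phases present.
Newton iteration, β⁰ = 0.43:
  β = 0.4300: g = 0.08828, g' = -0.2988 → β = 0.7255
  β = 0.7255: g = 0.01049, g' = -0.2377 → β = 0.7696
  β = 0.7696: g = 0.00011, g' = -0.2329 → β = 0.7700
Converged at β = 0.7700.
Then V = β·F = 0.7700·285 = 219.5 mol/h and L = F − V = 65.5 mol/h.

V = 219.5 mol/h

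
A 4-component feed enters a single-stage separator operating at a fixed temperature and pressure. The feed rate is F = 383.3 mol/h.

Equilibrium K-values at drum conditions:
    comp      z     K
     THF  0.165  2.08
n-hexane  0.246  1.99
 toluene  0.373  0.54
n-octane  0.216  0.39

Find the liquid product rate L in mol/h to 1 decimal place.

L = 298.3 mol/h

Iterate (Newton) starting at ψ = 0.5:
  ψ = 0.500: g = -0.1338, g' = -0.489 → ψ = 0.226
  ψ = 0.226: g = -0.0021, g' = -0.492 → ψ = 0.222
Converged at ψ = 0.222.
Then V = ψ·F = 0.2218·383.3 = 85.0 mol/h and L = F − V = 298.3 mol/h.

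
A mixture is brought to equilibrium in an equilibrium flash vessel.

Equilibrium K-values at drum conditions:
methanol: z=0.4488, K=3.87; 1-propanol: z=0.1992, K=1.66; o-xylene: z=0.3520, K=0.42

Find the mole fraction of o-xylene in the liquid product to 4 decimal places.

x_o-xylene = 0.7524

Let β = V/F and solve Σ zᵢ(Kᵢ−1)/(1+β(Kᵢ−1)) = 0.
Feasibility: ΣzᵢKᵢ = 2.2154, Σzᵢ/Kᵢ = 1.0741 — both > 1, two phases present.
Iterate (Newton) starting at β = 0.5:
  β = 0.5000: g = 0.34028, g' = -0.9074 → β = 0.8750
  β = 0.8750: g = 0.03565, g' = -0.8229 → β = 0.9183
  β = 0.9183: g = -0.00067, g' = -0.8554 → β = 0.9175
Converged at β = 0.9175.
Compositions from xᵢ = zᵢ/(1+β(Kᵢ−1)), yᵢ = Kᵢxᵢ:
  methanol: x = 0.1235, y = 0.4780
  1-propanol: x = 0.1241, y = 0.2060
  o-xylene: x = 0.7524, y = 0.3160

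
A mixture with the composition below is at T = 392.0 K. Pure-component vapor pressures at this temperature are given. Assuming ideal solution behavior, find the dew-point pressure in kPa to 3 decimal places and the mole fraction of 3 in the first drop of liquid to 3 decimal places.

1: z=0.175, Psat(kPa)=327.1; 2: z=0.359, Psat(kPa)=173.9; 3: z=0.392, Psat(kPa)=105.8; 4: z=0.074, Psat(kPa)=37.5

Pdew = 120.804 kPa, x_3 = 0.448

At the dew point ψ → 1, so Σzᵢ/Kᵢ = 1 with Kᵢ = Pᵢˢᵃᵗ/P ⇒ 1/P = Σzᵢ/Pᵢˢᵃᵗ.
1/P = 0.175/327.1 + 0.359/173.9 + 0.392/105.8 + 0.074/37.5 = 0.008278 ⇒ P = 120.804 kPa
xᵢ = zᵢP/Pᵢˢᵃᵗ ⇒ x_3 = 0.392·120.804/105.8 = 0.448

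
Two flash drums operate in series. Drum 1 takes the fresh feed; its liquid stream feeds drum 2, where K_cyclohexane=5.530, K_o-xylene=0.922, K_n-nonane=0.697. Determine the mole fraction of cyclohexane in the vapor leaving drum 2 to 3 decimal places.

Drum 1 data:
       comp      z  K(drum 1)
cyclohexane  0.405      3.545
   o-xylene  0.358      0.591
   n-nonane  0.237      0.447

y_cyclohexane (drum 2) = 0.216

Drum 1:
Let ψ₁ = V/F and solve Σ zᵢ(Kᵢ−1)/(1+ψ₁(Kᵢ−1)) = 0.
g(0) = ΣzᵢKᵢ − 1 = 0.753 and g(1) = 1 − Σzᵢ/Kᵢ = -0.250, so a root lies in (0, 1).
Newton–Raphson from ψ₁ = 0.5:
  ψ₁ = 0.500: g = 0.0884, g' = -0.741 → ψ₁ = 0.619
  ψ₁ = 0.619: g = 0.0047, g' = -0.670 → ψ₁ = 0.626
Converged at ψ₁ = 0.626.
Drum-1 compositions:
  cyclohexane: x = 0.156, y = 0.553
  o-xylene: x = 0.481, y = 0.284
  n-nonane: x = 0.363, y = 0.162
Drum-2 feed = drum-1 liquid: z₂ = (0.1561, 0.4813, 0.3626).
Drum 2:
Rachford–Rice: g(ψ₂) = Σ zᵢ(Kᵢ−1)/(1+ψ₂(Kᵢ−1)) = 0.
Check two-phase: ΣzᵢKᵢ = 1.560 > 1 and Σzᵢ/Kᵢ = 1.070 > 1, so g(0) = 0.560 > 0 and g(1) = -0.070 < 0.
Iterate (Newton) starting at ψ₂ = 0.59:
  ψ₂ = 0.590: g = 0.0194, g' = -0.290 → ψ₂ = 0.657
  ψ₂ = 0.657: g = 0.0011, g' = -0.258 → ψ₂ = 0.661
Converged at ψ₂ = 0.661.
  cyclohexane: x = 0.039, y = 0.216
  o-xylene: x = 0.507, y = 0.468
  n-nonane: x = 0.453, y = 0.316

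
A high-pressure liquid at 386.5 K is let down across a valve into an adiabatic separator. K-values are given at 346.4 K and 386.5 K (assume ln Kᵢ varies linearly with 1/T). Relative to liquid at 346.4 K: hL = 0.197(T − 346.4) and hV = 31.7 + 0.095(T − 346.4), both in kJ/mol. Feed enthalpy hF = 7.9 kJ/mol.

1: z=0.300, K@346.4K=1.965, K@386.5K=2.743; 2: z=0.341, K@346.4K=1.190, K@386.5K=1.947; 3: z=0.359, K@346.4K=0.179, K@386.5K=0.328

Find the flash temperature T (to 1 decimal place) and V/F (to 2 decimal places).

T = 351.9 K, V/F = 0.22

Adiabatic flash: solve Rachford–Rice at each trial T, then check hF = ψ·hV(T) + (1−ψ)·hL(T).
  T = 346.4 K: K = (1.965, 1.190, 0.179), RR gives ψ = 0.112, H_out = 3.557 kJ/mol
  T = 386.5 K: K = (2.743, 1.947, 0.328), RR gives ψ = 0.670, H_out = 26.397 kJ/mol
  T = 366.4 K: K = (2.342, 1.542, 0.246), RR gives ψ = 0.436, H_out = 16.885 kJ/mol
  T = 356.4 K: K = (2.150, 1.359, 0.211), RR gives ψ = 0.294, H_out = 10.985 kJ/mol
  T = 351.4 K: K = (2.057, 1.273, 0.195), RR gives ψ = 0.209, H_out = 7.510 kJ/mol
  T = 353.9 K: K = (2.104, 1.316, 0.203), RR gives ψ = 0.253, H_out = 9.300 kJ/mol
  T = 352.6 K: K = (2.079, 1.294, 0.198), RR gives ψ = 0.231, H_out = 8.383 kJ/mol
Linear interpolation between T = 351.4 (H_out = 7.510) and T = 352.6 (H_out = 8.383) on hF = 7.9 gives T ≈ 351.9 K, at which ψ = 0.22.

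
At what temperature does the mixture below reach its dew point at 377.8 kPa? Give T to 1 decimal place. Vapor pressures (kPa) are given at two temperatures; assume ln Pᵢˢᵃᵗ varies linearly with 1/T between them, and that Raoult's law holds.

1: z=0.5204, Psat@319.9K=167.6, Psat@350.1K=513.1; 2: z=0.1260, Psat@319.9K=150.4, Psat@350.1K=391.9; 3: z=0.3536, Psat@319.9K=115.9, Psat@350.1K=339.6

Dew-point temperature: Σzᵢ·P/Pᵢˢᵃᵗ(T) = 1. Interpolate ln Pᵢˢᵃᵗ = aᵢ + bᵢ/T.
  T = 319.9 K: ΣzᵢP/Pᵢˢᵃᵗ = 2.6422
  T = 350.1 K: ΣzᵢP/Pᵢˢᵃᵗ = 0.8980
  T = 335.0 K: ΣzᵢP/Pᵢˢᵃᵗ = 1.5029
  T = 342.6 K: ΣzᵢP/Pᵢˢᵃᵗ = 1.1531
  T = 346.4 K: ΣzᵢP/Pᵢˢᵃᵗ = 1.0145
  T = 348.2 K: ΣzᵢP/Pᵢˢᵃᵗ = 0.9557
Interpolating between 346.4 K and 348.2 K gives T ≈ 346.8 K.

T = 346.8 K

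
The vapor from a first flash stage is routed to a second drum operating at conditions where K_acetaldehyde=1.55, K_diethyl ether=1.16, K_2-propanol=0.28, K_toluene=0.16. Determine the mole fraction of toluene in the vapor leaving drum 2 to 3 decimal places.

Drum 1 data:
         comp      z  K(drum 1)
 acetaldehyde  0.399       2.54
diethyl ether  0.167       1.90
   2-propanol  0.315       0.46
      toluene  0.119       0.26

y_toluene (drum 2) = 0.013

Drum 1:
Material balance + equilibrium reduce to Σ zᵢ(Kᵢ−1)/(1+ψ₁(Kᵢ−1)) = 0.
Check two-phase: ΣzᵢKᵢ = 1.507 > 1 and Σzᵢ/Kᵢ = 1.387 > 1, so g(0) = 0.507 > 0 and g(1) = -0.387 < 0.
Newton–Raphson from ψ₁ = 0.5:
  ψ₁ = 0.500: g = 0.0780, g' = -0.703 → ψ₁ = 0.611
  ψ₁ = 0.611: g = -0.0010, g' = -0.729 → ψ₁ = 0.610
Converged at ψ₁ = 0.610.
Drum-1 compositions:
  acetaldehyde: x = 0.206, y = 0.523
  diethyl ether: x = 0.108, y = 0.205
  2-propanol: x = 0.470, y = 0.216
  toluene: x = 0.217, y = 0.056
Drum-2 feed = drum-1 vapor: z₂ = (0.5227, 0.2049, 0.2160, 0.0564).
Drum 2:
Newton–Raphson from ψ₂ = 0.5:
  ψ₂ = 0.500: g = -0.0688, g' = -0.493 → ψ₂ = 0.361
  ψ₂ = 0.361: g = -0.0071, g' = -0.401 → ψ₂ = 0.343
Converged at ψ₂ = 0.343.
  acetaldehyde: x = 0.440, y = 0.682
  diethyl ether: x = 0.194, y = 0.225
  2-propanol: x = 0.287, y = 0.080
  toluene: x = 0.079, y = 0.013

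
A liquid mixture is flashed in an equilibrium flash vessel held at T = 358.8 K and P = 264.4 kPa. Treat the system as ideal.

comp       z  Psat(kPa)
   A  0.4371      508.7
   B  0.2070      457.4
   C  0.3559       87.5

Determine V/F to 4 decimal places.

Raoult's law: Kᵢ = Pᵢˢᵃᵗ/P = Pᵢˢᵃᵗ/264.4.
  K_A = 508.7/264.4 = 1.923979, K_B = 457.4/264.4 = 1.729955, K_C = 87.5/264.4 = 0.330938
Material balance + equilibrium reduce to Σ zᵢ(Kᵢ−1)/(1+V/F(Kᵢ−1)) = 0.
Check two-phase: ΣzᵢKᵢ = 1.3169 > 1 and Σzᵢ/Kᵢ = 1.4223 > 1, so g(0) = 0.3169 > 0 and g(1) = -0.4223 < 0.
Newton–Raphson from V/F = 0.5:
  V/F = 0.5000: g = 0.02912, g' = -0.5935 → V/F = 0.5491
  V/F = 0.5491: g = -0.00058, g' = -0.6185 → V/F = 0.5481
Converged at V/F = 0.5481.

V/F = 0.5481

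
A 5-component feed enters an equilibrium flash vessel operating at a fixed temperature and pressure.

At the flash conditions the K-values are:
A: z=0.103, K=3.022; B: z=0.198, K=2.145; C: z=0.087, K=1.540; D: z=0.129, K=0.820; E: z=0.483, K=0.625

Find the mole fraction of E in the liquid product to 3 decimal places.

Newton iteration, ψ⁰ = 0.55:
  ψ = 0.550: g = 0.0200, g' = -0.320 → ψ = 0.612
  ψ = 0.612: g = 0.0004, g' = -0.308 → ψ = 0.614
Converged at ψ = 0.614.
Compositions from xᵢ = zᵢ/(1+ψ(Kᵢ−1)), yᵢ = Kᵢxᵢ:
  A: x = 0.046, y = 0.139
  B: x = 0.116, y = 0.249
  C: x = 0.065, y = 0.101
  D: x = 0.145, y = 0.119
  E: x = 0.627, y = 0.392

x_E = 0.627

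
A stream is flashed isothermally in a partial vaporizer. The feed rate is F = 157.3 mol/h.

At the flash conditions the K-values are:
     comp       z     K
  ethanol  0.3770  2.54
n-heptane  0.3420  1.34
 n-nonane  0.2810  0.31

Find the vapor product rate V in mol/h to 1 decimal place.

Rachford–Rice: g(ψ) = Σ zᵢ(Kᵢ−1)/(1+ψ(Kᵢ−1)) = 0.
g(0) = ΣzᵢKᵢ − 1 = 0.5030 and g(1) = 1 − Σzᵢ/Kᵢ = -0.3101, so a root lies in (0, 1).
Newton iteration, ψ⁰ = 0.5:
  ψ = 0.5000: g = 0.13138, g' = -0.6261 → ψ = 0.7098
  ψ = 0.7098: g = -0.00898, g' = -0.7437 → ψ = 0.6978
  ψ = 0.6978: g = -0.00008, g' = -0.7311 → ψ = 0.6977
Converged at ψ = 0.6977.
Then V = ψ·F = 0.6977·157.3 = 109.7 mol/h and L = F − V = 47.6 mol/h.

V = 109.7 mol/h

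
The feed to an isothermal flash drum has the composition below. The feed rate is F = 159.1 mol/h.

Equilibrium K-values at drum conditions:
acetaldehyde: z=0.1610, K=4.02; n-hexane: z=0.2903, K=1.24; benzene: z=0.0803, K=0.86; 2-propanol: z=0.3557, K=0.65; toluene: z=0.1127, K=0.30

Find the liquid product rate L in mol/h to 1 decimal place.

L = 89.6 mol/h

Rachford–Rice: g(ψ) = Σ zᵢ(Kᵢ−1)/(1+ψ(Kᵢ−1)) = 0.
g(0) = ΣzᵢKᵢ − 1 = 0.3413 and g(1) = 1 − Σzᵢ/Kᵢ = -0.2904, so a root lies in (0, 1).
Iterate (Newton) starting at ψ = 0.5:
  ψ = 0.5000: g = -0.02844, g' = -0.4429 → ψ = 0.4358
  ψ = 0.4358: g = 0.00061, g' = -0.4642 → ψ = 0.4371
Converged at ψ = 0.4371.
Then V = ψ·F = 0.4371·159.1 = 69.5 mol/h and L = F − V = 89.6 mol/h.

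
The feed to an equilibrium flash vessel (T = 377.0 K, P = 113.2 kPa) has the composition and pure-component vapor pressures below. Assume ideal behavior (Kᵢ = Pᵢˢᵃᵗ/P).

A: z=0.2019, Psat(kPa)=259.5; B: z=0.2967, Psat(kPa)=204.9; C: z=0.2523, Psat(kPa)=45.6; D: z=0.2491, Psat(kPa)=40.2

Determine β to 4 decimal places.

β = 0.2978

Raoult's law: Kᵢ = Pᵢˢᵃᵗ/P = Pᵢˢᵃᵗ/113.2.
  K_A = 259.5/113.2 = 2.292403, K_B = 204.9/113.2 = 1.810071, K_C = 45.6/113.2 = 0.402827, K_D = 40.2/113.2 = 0.355124
Material balance + equilibrium reduce to Σ zᵢ(Kᵢ−1)/(1+β(Kᵢ−1)) = 0.
Check two-phase: ΣzᵢKᵢ = 1.1900 > 1 and Σzᵢ/Kᵢ = 1.5798 > 1, so g(0) = 0.1900 > 0 and g(1) = -0.5798 < 0.
Iterate (Newton) starting at β = 0.56:
  β = 0.5600: g = -0.16109, g' = -0.6625 → β = 0.3169
  β = 0.3169: g = -0.01134, g' = -0.5935 → β = 0.2978
Converged at β = 0.2978.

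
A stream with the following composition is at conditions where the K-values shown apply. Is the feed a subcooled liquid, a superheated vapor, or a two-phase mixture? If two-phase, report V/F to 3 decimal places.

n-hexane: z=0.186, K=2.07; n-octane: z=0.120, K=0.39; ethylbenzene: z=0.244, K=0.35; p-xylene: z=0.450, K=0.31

ΣzᵢKᵢ = 0.657; Σzᵢ/Kᵢ = 2.546.
Since ΣzᵢKᵢ < 1 the mixture is below its bubble point — single liquid phase.

subcooled liquid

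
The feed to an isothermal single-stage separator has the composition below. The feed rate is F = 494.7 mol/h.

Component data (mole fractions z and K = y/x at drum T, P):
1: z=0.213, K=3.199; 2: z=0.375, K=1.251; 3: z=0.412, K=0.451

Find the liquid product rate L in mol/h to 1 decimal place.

L = 252.5 mol/h

Material balance + equilibrium reduce to Σ zᵢ(Kᵢ−1)/(1+ψ(Kᵢ−1)) = 0.
Feasibility: ΣzᵢKᵢ = 1.336, Σzᵢ/Kᵢ = 1.280 — both > 1, two phases present.
Iterate (Newton) starting at ψ = 0.5:
  ψ = 0.500: g = -0.0050, g' = -0.488 → ψ = 0.490
Converged at ψ = 0.490.
Then V = ψ·F = 0.4897·494.7 = 242.2 mol/h and L = F − V = 252.5 mol/h.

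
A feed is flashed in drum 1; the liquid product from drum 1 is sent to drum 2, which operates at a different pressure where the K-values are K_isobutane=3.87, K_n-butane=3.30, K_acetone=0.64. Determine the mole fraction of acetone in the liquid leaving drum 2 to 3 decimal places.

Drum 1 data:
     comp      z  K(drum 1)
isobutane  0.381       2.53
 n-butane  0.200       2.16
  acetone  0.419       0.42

x_acetone (drum 2) = 0.880

Drum 1:
Let ψ₁ = V/F and solve Σ zᵢ(Kᵢ−1)/(1+ψ₁(Kᵢ−1)) = 0.
g(0) = ΣzᵢKᵢ − 1 = 0.572 and g(1) = 1 − Σzᵢ/Kᵢ = -0.241, so a root lies in (0, 1).
Iterate (Newton) starting at ψ₁ = 0.31:
  ψ₁ = 0.310: g = 0.2697, g' = -0.765 → ψ₁ = 0.662
  ψ₁ = 0.662: g = 0.0261, g' = -0.678 → ψ₁ = 0.701
Converged at ψ₁ = 0.701.
Drum-1 compositions:
  isobutane: x = 0.184, y = 0.465
  n-butane: x = 0.110, y = 0.238
  acetone: x = 0.706, y = 0.296
Drum-2 feed = drum-1 liquid: z₂ = (0.1839, 0.1103, 0.7058).
Drum 2:
Newton iteration, ψ₂⁰ = 0.59:
  ψ₂ = 0.590: g = -0.0190, g' = -0.461 → ψ₂ = 0.549
  ψ₂ = 0.549: g = 0.0005, g' = -0.484 → ψ₂ = 0.550
Converged at ψ₂ = 0.550.
  isobutane: x = 0.071, y = 0.276
  n-butane: x = 0.049, y = 0.161
  acetone: x = 0.880, y = 0.563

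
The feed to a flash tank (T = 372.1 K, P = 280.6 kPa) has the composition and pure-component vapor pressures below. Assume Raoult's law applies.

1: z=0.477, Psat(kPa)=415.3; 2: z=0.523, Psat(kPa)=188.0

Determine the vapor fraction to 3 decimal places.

ψ = 0.356

Raoult's law: Kᵢ = Pᵢˢᵃᵗ/P = Pᵢˢᵃᵗ/280.6.
  K_1 = 415.3/280.6 = 1.48004, K_2 = 188.0/280.6 = 0.66999
Material balance + equilibrium reduce to Σ zᵢ(Kᵢ−1)/(1+ψ(Kᵢ−1)) = 0.
g(0) = ΣzᵢKᵢ − 1 = 0.056 and g(1) = 1 − Σzᵢ/Kᵢ = -0.103, so a root lies in (0, 1).
Binary case is linear: z₁(K₁−1)(1+ψ(K₂−1)) + z₂(K₂−1)(1+ψ(K₁−1)) = 0
⇒ ψ = [z₁(K₁−1)+z₂(K₂−1)] / [−(K₁−1)(K₂−1)] = 0.0564/0.1584 = 0.356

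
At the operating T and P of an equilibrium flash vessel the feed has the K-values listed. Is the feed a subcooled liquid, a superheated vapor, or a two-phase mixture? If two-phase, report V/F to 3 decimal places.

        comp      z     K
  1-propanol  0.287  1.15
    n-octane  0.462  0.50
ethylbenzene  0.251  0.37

ΣzᵢKᵢ = 0.654; Σzᵢ/Kᵢ = 1.852.
Since ΣzᵢKᵢ < 1 the mixture is below its bubble point — single liquid phase.

subcooled liquid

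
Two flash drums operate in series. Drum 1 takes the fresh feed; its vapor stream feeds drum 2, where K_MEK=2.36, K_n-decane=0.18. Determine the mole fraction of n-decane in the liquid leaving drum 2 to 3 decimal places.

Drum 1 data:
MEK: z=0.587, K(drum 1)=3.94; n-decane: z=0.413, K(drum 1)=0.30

x_n-decane (drum 2) = 0.624

Drum 1:
Iterate (Newton) starting at ψ₁ = 0.4:
  ψ₁ = 0.400: g = 0.3916, g' = -1.462 → ψ₁ = 0.668
  ψ₁ = 0.668: g = 0.0395, g' = -1.291 → ψ₁ = 0.698
Converged at ψ₁ = 0.698.
Drum-1 compositions:
  MEK: x = 0.192, y = 0.758
  n-decane: x = 0.808, y = 0.242
Drum-2 feed = drum-1 vapor: z₂ = (0.7577, 0.2423).
Drum 2:
Material balance + equilibrium reduce to Σ zᵢ(Kᵢ−1)/(1+ψ₂(Kᵢ−1)) = 0.
Check two-phase: ΣzᵢKᵢ = 1.832 > 1 and Σzᵢ/Kᵢ = 1.667 > 1, so g(0) = 0.832 > 0 and g(1) = -0.667 < 0.
Iterate (Newton) starting at ψ₂ = 0.4:
  ψ₂ = 0.400: g = 0.3717, g' = -0.949 → ψ₂ = 0.792
  ψ₂ = 0.792: g = -0.0704, g' = -1.650 → ψ₂ = 0.749
  ψ₂ = 0.749: g = -0.0047, g' = -1.439 → ψ₂ = 0.746
Converged at ψ₂ = 0.746.
  MEK: x = 0.376, y = 0.888
  n-decane: x = 0.624, y = 0.112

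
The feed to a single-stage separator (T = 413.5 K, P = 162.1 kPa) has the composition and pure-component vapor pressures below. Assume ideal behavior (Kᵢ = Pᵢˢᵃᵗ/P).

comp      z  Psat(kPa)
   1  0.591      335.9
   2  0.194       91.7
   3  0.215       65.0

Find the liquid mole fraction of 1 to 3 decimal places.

x_1 = 0.330

Raoult's law: Kᵢ = Pᵢˢᵃᵗ/P = Pᵢˢᵃᵗ/162.1.
  K_1 = 335.9/162.1 = 2.07218, K_2 = 91.7/162.1 = 0.56570, K_3 = 65.0/162.1 = 0.40099
Material balance + equilibrium reduce to Σ zᵢ(Kᵢ−1)/(1+β(Kᵢ−1)) = 0.
Feasibility: ΣzᵢKᵢ = 1.421, Σzᵢ/Kᵢ = 1.164 — both > 1, two phases present.
Newton–Raphson from β = 0.5:
  β = 0.500: g = 0.1210, g' = -0.505 → β = 0.740
  β = 0.740: g = -0.0020, g' = -0.539 → β = 0.736
Converged at β = 0.736.
Compositions from xᵢ = zᵢ/(1+β(Kᵢ−1)), yᵢ = Kᵢxᵢ:
  1: x = 0.330, y = 0.685
  2: x = 0.285, y = 0.161
  3: x = 0.385, y = 0.154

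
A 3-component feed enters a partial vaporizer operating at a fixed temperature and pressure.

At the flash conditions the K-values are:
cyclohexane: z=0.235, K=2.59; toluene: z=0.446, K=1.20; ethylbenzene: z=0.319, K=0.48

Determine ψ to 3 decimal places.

Rachford–Rice: g(ψ) = Σ zᵢ(Kᵢ−1)/(1+ψ(Kᵢ−1)) = 0.
Feasibility: ΣzᵢKᵢ = 1.297, Σzᵢ/Kᵢ = 1.127 — both > 1, two phases present.
Iterate (Newton) starting at ψ = 0.5:
  ψ = 0.500: g = 0.0651, g' = -0.357 → ψ = 0.683
  ψ = 0.683: g = 0.0005, g' = -0.358 → ψ = 0.684
Converged at ψ = 0.684.

ψ = 0.684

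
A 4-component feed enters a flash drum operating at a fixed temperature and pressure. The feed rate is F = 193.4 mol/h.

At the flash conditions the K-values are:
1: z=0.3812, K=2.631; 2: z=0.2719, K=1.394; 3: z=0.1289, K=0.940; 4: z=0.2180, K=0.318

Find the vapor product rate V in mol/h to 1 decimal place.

V = 159.0 mol/h

Material balance + equilibrium reduce to Σ zᵢ(Kᵢ−1)/(1+V/F(Kᵢ−1)) = 0.
g(0) = ΣzᵢKᵢ − 1 = 0.5725 and g(1) = 1 − Σzᵢ/Kᵢ = -0.1626, so a root lies in (0, 1).
Newton–Raphson from V/F = 0.5:
  V/F = 0.5000: g = 0.19838, g' = -0.5711 → V/F = 0.8474
  V/F = 0.8474: g = -0.01905, g' = -0.7721 → V/F = 0.8227
  V/F = 0.8227: g = -0.00046, g' = -0.7358 → V/F = 0.8221
Converged at V/F = 0.8221.
Then V = V/F·F = 0.8221·193.4 = 159.0 mol/h and L = F − V = 34.4 mol/h.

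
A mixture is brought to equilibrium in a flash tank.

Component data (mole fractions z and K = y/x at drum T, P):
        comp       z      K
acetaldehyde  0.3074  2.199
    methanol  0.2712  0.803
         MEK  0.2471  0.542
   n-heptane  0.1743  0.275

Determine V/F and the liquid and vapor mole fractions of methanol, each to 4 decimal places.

Newton–Raphson from V/F = 0.43:
  V/F = 0.4300: g = -0.13971, g' = -0.4787 → V/F = 0.1382
Converged at V/F = 0.1382.
Compositions from xᵢ = zᵢ/(1+V/F(Kᵢ−1)), yᵢ = Kᵢxᵢ:
  acetaldehyde: x = 0.2637, y = 0.5799
  methanol: x = 0.2788, y = 0.2239
  MEK: x = 0.2638, y = 0.1430
  n-heptane: x = 0.1937, y = 0.0533

V/F = 0.1382, x_methanol = 0.2788, y_methanol = 0.2239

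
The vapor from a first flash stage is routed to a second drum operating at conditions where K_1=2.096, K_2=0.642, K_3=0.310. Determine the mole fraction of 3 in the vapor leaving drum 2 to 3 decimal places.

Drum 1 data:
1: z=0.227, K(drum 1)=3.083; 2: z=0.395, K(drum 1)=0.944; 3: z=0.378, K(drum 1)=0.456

Drum 1:
Newton iteration, ψ₁⁰ = 0.5:
  ψ₁ = 0.500: g = -0.0736, g' = -0.449 → ψ₁ = 0.336
  ψ₁ = 0.336: g = 0.0040, g' = -0.510 → ψ₁ = 0.344
Converged at ψ₁ = 0.344.
Drum-1 compositions:
  1: x = 0.132, y = 0.408
  2: x = 0.403, y = 0.380
  3: x = 0.465, y = 0.212
Drum-2 feed = drum-1 vapor: z₂ = (0.4078, 0.3802, 0.2120).
Drum 2:
Newton iteration, ψ₂⁰ = 0.46:
  ψ₂ = 0.460: g = -0.0802, g' = -0.503 → ψ₂ = 0.301
  ψ₂ = 0.301: g = -0.0010, g' = -0.499 → ψ₂ = 0.299
Converged at ψ₂ = 0.299.
  1: x = 0.307, y = 0.644
  2: x = 0.426, y = 0.273
  3: x = 0.267, y = 0.083

y_3 (drum 2) = 0.083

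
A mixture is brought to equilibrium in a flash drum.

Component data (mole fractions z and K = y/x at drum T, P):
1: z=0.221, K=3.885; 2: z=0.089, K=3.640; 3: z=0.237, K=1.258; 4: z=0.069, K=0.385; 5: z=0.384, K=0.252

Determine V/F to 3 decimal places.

Material balance + equilibrium reduce to Σ zᵢ(Kᵢ−1)/(1+V/F(Kᵢ−1)) = 0.
Check two-phase: ΣzᵢKᵢ = 1.604 > 1 and Σzᵢ/Kᵢ = 1.973 > 1, so g(0) = 0.604 > 0 and g(1) = -0.973 < 0.
Newton–Raphson from V/F = 0.68:
  V/F = 0.680: g = -0.3062, g' = -1.267 → V/F = 0.438
  V/F = 0.438: g = -0.0402, g' = -1.029 → V/F = 0.399
  V/F = 0.399: g = 0.0002, g' = -1.040 → V/F = 0.400
Converged at V/F = 0.400.

V/F = 0.400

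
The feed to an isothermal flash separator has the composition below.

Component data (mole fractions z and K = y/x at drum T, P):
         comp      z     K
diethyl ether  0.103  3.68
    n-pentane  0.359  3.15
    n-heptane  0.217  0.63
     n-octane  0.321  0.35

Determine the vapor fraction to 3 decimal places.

Let ψ = V/F and solve Σ zᵢ(Kᵢ−1)/(1+ψ(Kᵢ−1)) = 0.
Check two-phase: ΣzᵢKᵢ = 1.759 > 1 and Σzᵢ/Kᵢ = 1.404 > 1, so g(0) = 0.759 > 0 and g(1) = -0.404 < 0.
Newton iteration, ψ⁰ = 0.52:
  ψ = 0.520: g = 0.0651, g' = -0.854 → ψ = 0.596
  ψ = 0.596: g = 0.0008, g' = -0.839 → ψ = 0.597
Converged at ψ = 0.597.

ψ = 0.597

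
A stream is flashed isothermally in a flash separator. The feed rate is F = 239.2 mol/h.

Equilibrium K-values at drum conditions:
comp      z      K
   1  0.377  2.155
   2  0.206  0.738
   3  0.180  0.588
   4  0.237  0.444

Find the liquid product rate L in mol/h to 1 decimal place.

Rachford–Rice: g(ψ) = Σ zᵢ(Kᵢ−1)/(1+ψ(Kᵢ−1)) = 0.
Feasibility: ΣzᵢKᵢ = 1.176, Σzᵢ/Kᵢ = 1.294 — both > 1, two phases present.
Newton iteration, ψ⁰ = 0.5:
  ψ = 0.500: g = -0.0620, g' = -0.410 → ψ = 0.349
  ψ = 0.349: g = 0.0009, g' = -0.427 → ψ = 0.351
Converged at ψ = 0.351.
Then V = ψ·F = 0.3509·239.2 = 83.9 mol/h and L = F − V = 155.3 mol/h.

L = 155.3 mol/h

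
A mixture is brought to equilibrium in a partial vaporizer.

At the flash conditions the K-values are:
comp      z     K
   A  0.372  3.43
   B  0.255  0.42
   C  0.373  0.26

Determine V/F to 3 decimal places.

Newton–Raphson from V/F = 0.35:
  V/F = 0.350: g = -0.0696, g' = -1.149 → V/F = 0.289
  V/F = 0.289: g = 0.0017, g' = -1.212 → V/F = 0.291
Converged at V/F = 0.291.

V/F = 0.291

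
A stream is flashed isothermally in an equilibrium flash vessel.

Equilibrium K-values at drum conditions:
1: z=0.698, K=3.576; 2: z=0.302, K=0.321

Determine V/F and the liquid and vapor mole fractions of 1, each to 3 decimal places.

Material balance + equilibrium reduce to Σ zᵢ(Kᵢ−1)/(1+V/F(Kᵢ−1)) = 0.
Check two-phase: ΣzᵢKᵢ = 2.593 > 1 and Σzᵢ/Kᵢ = 1.136 > 1, so g(0) = 1.593 > 0 and g(1) = -0.136 < 0.
Binary case is linear: z₁(K₁−1)(1+V/F(K₂−1)) + z₂(K₂−1)(1+V/F(K₁−1)) = 0
⇒ V/F = [z₁(K₁−1)+z₂(K₂−1)] / [−(K₁−1)(K₂−1)] = 1.5930/1.7491 = 0.911
Compositions from xᵢ = zᵢ/(1+V/F(Kᵢ−1)), yᵢ = Kᵢxᵢ:
  1: x = 0.209, y = 0.746
  2: x = 0.791, y = 0.254

V/F = 0.911, x_1 = 0.209, y_1 = 0.746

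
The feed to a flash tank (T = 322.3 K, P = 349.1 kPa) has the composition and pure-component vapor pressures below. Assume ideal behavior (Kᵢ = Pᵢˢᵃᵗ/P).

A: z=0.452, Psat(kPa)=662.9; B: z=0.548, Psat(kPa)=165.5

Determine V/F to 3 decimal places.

Raoult's law: Kᵢ = Pᵢˢᵃᵗ/P = Pᵢˢᵃᵗ/349.1.
  K_A = 662.9/349.1 = 1.89888, K_B = 165.5/349.1 = 0.47408
Material balance + equilibrium reduce to Σ zᵢ(Kᵢ−1)/(1+V/F(Kᵢ−1)) = 0.
Check two-phase: ΣzᵢKᵢ = 1.118 > 1 and Σzᵢ/Kᵢ = 1.394 > 1, so g(0) = 0.118 > 0 and g(1) = -0.394 < 0.
Binary case is linear: z₁(K₁−1)(1+V/F(K₂−1)) + z₂(K₂−1)(1+V/F(K₁−1)) = 0
⇒ V/F = [z₁(K₁−1)+z₂(K₂−1)] / [−(K₁−1)(K₂−1)] = 0.1181/0.4727 = 0.250

V/F = 0.250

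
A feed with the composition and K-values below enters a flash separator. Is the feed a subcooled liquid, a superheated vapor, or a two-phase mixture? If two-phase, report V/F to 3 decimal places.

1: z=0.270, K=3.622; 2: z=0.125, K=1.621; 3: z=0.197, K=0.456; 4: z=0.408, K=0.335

ΣzᵢKᵢ = 1.407; Σzᵢ/Kᵢ = 1.802.
Both exceed 1, so a two-phase solution exists.
Material balance + equilibrium reduce to Σ zᵢ(Kᵢ−1)/(1+ψ(Kᵢ−1)) = 0.
Iterate (Newton) starting at ψ = 0.5:
  ψ = 0.500: g = -0.1881, g' = -0.891 → ψ = 0.289
  ψ = 0.289: g = 0.0058, g' = -0.994 → ψ = 0.295
Converged at ψ = 0.295.

two-phase, V/F = 0.295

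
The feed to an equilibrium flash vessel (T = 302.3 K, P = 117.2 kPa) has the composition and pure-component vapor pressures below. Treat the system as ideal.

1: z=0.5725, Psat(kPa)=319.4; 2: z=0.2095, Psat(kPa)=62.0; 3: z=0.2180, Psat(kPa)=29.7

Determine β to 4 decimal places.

β = 0.6577

Raoult's law: Kᵢ = Pᵢˢᵃᵗ/P = Pᵢˢᵃᵗ/117.2.
  K_1 = 319.4/117.2 = 2.725256, K_2 = 62.0/117.2 = 0.529010, K_3 = 29.7/117.2 = 0.253413
Iterate (Newton) starting at β = 0.5:
  β = 0.5000: g = 0.14151, g' = -0.8801 → β = 0.6608
  β = 0.6608: g = -0.00295, g' = -0.9434 → β = 0.6577
Converged at β = 0.6577.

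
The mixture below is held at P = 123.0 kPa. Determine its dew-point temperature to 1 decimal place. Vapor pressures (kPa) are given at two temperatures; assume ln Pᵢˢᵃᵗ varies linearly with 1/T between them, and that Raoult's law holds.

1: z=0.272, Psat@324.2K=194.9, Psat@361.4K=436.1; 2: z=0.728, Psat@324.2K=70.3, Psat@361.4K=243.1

Dew-point temperature: Σzᵢ·P/Pᵢˢᵃᵗ(T) = 1. Interpolate ln Pᵢˢᵃᵗ = aᵢ + bᵢ/T.
  T = 324.2 K: ΣzᵢP/Pᵢˢᵃᵗ = 1.4454
  T = 361.4 K: ΣzᵢP/Pᵢˢᵃᵗ = 0.4451
  T = 342.8 K: ΣzᵢP/Pᵢˢᵃᵗ = 0.7746
  T = 333.5 K: ΣzᵢP/Pᵢˢᵃᵗ = 1.0481
  T = 338.1 K: ΣzᵢP/Pᵢˢᵃᵗ = 0.9005
  T = 335.8 K: ΣzᵢP/Pᵢˢᵃᵗ = 0.9709
Interpolating between 333.5 K and 335.8 K gives T ≈ 334.9 K.

T = 334.9 K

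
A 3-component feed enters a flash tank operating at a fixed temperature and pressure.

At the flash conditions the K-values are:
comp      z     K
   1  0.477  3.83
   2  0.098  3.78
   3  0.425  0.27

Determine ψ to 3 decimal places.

Newton iteration, ψ⁰ = 0.5:
  ψ = 0.500: g = 0.1844, g' = -1.349 → ψ = 0.637
Converged at ψ = 0.637.

ψ = 0.637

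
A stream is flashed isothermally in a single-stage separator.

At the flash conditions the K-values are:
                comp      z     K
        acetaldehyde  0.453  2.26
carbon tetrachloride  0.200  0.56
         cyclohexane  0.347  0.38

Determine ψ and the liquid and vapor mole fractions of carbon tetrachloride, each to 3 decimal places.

Material balance + equilibrium reduce to Σ zᵢ(Kᵢ−1)/(1+ψ(Kᵢ−1)) = 0.
Check two-phase: ΣzᵢKᵢ = 1.268 > 1 and Σzᵢ/Kᵢ = 1.471 > 1, so g(0) = 0.268 > 0 and g(1) = -0.471 < 0.
Newton iteration, ψ⁰ = 0.5:
  ψ = 0.500: g = -0.0744, g' = -0.614 → ψ = 0.379
  ψ = 0.379: g = -0.0004, g' = -0.613 → ψ = 0.378
Converged at ψ = 0.378.
Compositions from xᵢ = zᵢ/(1+ψ(Kᵢ−1)), yᵢ = Kᵢxᵢ:
  acetaldehyde: x = 0.307, y = 0.693
  carbon tetrachloride: x = 0.240, y = 0.134
  cyclohexane: x = 0.453, y = 0.172

ψ = 0.378, x_carbon tetrachloride = 0.240, y_carbon tetrachloride = 0.134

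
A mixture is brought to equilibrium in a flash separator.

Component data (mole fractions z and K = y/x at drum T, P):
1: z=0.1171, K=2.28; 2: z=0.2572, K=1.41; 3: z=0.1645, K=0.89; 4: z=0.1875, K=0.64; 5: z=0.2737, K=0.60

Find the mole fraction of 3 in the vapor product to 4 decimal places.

Material balance + equilibrium reduce to Σ zᵢ(Kᵢ−1)/(1+β(Kᵢ−1)) = 0.
Feasibility: ΣzᵢKᵢ = 1.0603, Σzᵢ/Kᵢ = 1.1677 — both > 1, two phases present.
Newton–Raphson from β = 0.5:
  β = 0.5000: g = -0.05941, g' = -0.2079 → β = 0.2142
  β = 0.2142: g = 0.00315, g' = -0.2377 → β = 0.2275
  β = 0.2275: g = 0.00002, g' = -0.2352 → β = 0.2276
Converged at β = 0.2276.
Compositions from xᵢ = zᵢ/(1+β(Kᵢ−1)), yᵢ = Kᵢxᵢ:
  1: x = 0.0907, y = 0.2068
  2: x = 0.2352, y = 0.3317
  3: x = 0.1687, y = 0.1502
  4: x = 0.2042, y = 0.1307
  5: x = 0.3011, y = 0.1807

y_3 = 0.1502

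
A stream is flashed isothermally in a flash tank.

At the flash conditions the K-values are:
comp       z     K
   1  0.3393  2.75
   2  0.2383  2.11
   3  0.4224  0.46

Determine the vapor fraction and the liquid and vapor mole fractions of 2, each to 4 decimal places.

Newton–Raphson from ψ = 0.35:
  ψ = 0.3500: g = 0.27748, g' = -0.7392 → ψ = 0.7254
  ψ = 0.7254: g = 0.03319, g' = -0.6247 → ψ = 0.7785
  ψ = 0.7785: g = -0.00030, g' = -0.6373 → ψ = 0.7780
Converged at ψ = 0.7780.
Compositions from xᵢ = zᵢ/(1+ψ(Kᵢ−1)), yᵢ = Kᵢxᵢ:
  1: x = 0.1437, y = 0.3951
  2: x = 0.1279, y = 0.2698
  3: x = 0.7285, y = 0.3351

ψ = 0.7780, x_2 = 0.1279, y_2 = 0.2698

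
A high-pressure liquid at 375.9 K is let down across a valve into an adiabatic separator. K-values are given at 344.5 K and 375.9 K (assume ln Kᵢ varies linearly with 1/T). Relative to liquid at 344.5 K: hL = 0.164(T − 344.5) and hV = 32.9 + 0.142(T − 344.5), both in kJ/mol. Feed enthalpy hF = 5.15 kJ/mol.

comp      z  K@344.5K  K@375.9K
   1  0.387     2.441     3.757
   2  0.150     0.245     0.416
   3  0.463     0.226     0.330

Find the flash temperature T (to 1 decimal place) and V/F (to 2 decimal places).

T = 349.1 K, V/F = 0.13

Adiabatic flash: solve Rachford–Rice at each trial T, then check hF = ψ·hV(T) + (1−ψ)·hL(T).
  T = 344.5 K: K = (2.441, 0.245, 0.226), RR gives ψ = 0.078, H_out = 2.554 kJ/mol
  T = 375.9 K: K = (3.757, 0.416, 0.330), RR gives ψ = 0.373, H_out = 17.176 kJ/mol
  T = 360.2 K: K = (3.057, 0.323, 0.275), RR gives ψ = 0.245, H_out = 10.540 kJ/mol
  T = 352.4 K: K = (2.740, 0.282, 0.250), RR gives ψ = 0.169, H_out = 6.839 kJ/mol
  T = 348.4 K: K = (2.586, 0.263, 0.238), RR gives ψ = 0.125, H_out = 4.754 kJ/mol
  T = 350.4 K: K = (2.663, 0.273, 0.244), RR gives ψ = 0.148, H_out = 5.816 kJ/mol
Linear interpolation between T = 348.4 (H_out = 4.754) and T = 350.4 (H_out = 5.816) on hF = 5.15 gives T ≈ 349.1 K, at which ψ = 0.13.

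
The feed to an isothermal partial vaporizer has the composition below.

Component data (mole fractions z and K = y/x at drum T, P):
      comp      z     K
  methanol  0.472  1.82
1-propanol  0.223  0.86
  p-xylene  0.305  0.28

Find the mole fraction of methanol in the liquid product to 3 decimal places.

x_methanol = 0.380

Let β = V/F and solve Σ zᵢ(Kᵢ−1)/(1+β(Kᵢ−1)) = 0.
Check two-phase: ΣzᵢKᵢ = 1.136 > 1 and Σzᵢ/Kᵢ = 1.608 > 1, so g(0) = 0.136 > 0 and g(1) = -0.608 < 0.
Iterate (Newton) starting at β = 0.5:
  β = 0.500: g = -0.1022, g' = -0.551 → β = 0.314
  β = 0.314: g = -0.0088, g' = -0.470 → β = 0.296
Converged at β = 0.296.
Compositions from xᵢ = zᵢ/(1+β(Kᵢ−1)), yᵢ = Kᵢxᵢ:
  methanol: x = 0.380, y = 0.691
  1-propanol: x = 0.233, y = 0.200
  p-xylene: x = 0.387, y = 0.108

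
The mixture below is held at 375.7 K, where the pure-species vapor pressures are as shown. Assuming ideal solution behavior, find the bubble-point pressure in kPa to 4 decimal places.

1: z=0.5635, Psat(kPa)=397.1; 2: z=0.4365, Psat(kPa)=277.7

Pbub = 344.9819 kPa

At the bubble point ψ → 0, so ΣzᵢKᵢ = 1 with Kᵢ = Pᵢˢᵃᵗ/P ⇒ P = ΣzᵢPᵢˢᵃᵗ.
P = 0.5635·397.1 + 0.4365·277.7 = 344.9819 kPa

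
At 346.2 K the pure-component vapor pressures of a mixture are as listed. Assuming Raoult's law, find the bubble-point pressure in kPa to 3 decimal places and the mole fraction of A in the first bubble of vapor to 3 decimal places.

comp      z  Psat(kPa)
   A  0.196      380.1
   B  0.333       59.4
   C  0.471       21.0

Pbub = 104.171 kPa, y_A = 0.715

At the bubble point ψ → 0, so ΣzᵢKᵢ = 1 with Kᵢ = Pᵢˢᵃᵗ/P ⇒ P = ΣzᵢPᵢˢᵃᵗ.
P = 0.196·380.1 + 0.333·59.4 + 0.471·21.0 = 104.171 kPa
yᵢ = zᵢPᵢˢᵃᵗ/P ⇒ y_A = 0.196·380.1/104.171 = 0.715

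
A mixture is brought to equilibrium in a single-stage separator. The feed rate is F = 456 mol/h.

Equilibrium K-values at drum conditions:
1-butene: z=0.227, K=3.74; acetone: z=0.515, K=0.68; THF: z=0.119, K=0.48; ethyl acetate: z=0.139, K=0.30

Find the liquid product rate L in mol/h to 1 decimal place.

Material balance + equilibrium reduce to Σ zᵢ(Kᵢ−1)/(1+V/F(Kᵢ−1)) = 0.
Feasibility: ΣzᵢKᵢ = 1.298, Σzᵢ/Kᵢ = 1.529 — both > 1, two phases present.
Newton–Raphson from V/F = 0.68:
  V/F = 0.680: g = -0.2748, g' = -0.619 → V/F = 0.236
  V/F = 0.236: g = 0.0123, g' = -0.830 → V/F = 0.251
Converged at V/F = 0.251.
Then V = V/F·F = 0.2512·456 = 114.5 mol/h and L = F − V = 341.5 mol/h.

L = 341.5 mol/h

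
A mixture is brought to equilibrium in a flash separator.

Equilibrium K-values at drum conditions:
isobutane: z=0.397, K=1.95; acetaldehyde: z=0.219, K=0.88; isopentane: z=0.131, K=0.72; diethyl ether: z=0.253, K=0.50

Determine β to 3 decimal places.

β = 0.556

Rachford–Rice: g(β) = Σ zᵢ(Kᵢ−1)/(1+β(Kᵢ−1)) = 0.
g(0) = ΣzᵢKᵢ − 1 = 0.188 and g(1) = 1 − Σzᵢ/Kᵢ = -0.140, so a root lies in (0, 1).
Iterate (Newton) starting at β = 0.5:
  β = 0.500: g = 0.0164, g' = -0.295 → β = 0.556
Converged at β = 0.556.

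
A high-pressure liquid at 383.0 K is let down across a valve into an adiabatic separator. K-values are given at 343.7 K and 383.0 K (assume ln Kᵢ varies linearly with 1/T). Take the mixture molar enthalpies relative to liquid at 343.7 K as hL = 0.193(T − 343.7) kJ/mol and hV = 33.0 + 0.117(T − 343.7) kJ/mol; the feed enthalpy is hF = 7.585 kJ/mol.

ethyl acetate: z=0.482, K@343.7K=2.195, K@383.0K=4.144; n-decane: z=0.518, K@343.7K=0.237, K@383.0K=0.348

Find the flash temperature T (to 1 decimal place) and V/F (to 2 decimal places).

T = 345.2 K, V/F = 0.22

Adiabatic flash: solve Rachford–Rice at each trial T, then check hF = ψ·hV(T) + (1−ψ)·hL(T).
  T = 343.7 K: K = (2.195, 0.237), RR gives ψ = 0.198, H_out = 6.542 kJ/mol
  T = 383.0 K: K = (4.144, 0.348), RR gives ψ = 0.575, H_out = 24.828 kJ/mol
  T = 363.4 K: K = (3.071, 0.290), RR gives ψ = 0.429, H_out = 17.318 kJ/mol
  T = 353.5 K: K = (2.606, 0.263), RR gives ψ = 0.331, H_out = 12.581 kJ/mol
  T = 348.6 K: K = (2.395, 0.250), RR gives ψ = 0.271, H_out = 9.790 kJ/mol
  T = 346.1 K: K = (2.291, 0.243), RR gives ψ = 0.236, H_out = 8.201 kJ/mol
Linear interpolation between T = 343.7 (H_out = 6.542) and T = 346.1 (H_out = 8.201) on hF = 7.585 gives T ≈ 345.2 K, at which ψ = 0.22.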